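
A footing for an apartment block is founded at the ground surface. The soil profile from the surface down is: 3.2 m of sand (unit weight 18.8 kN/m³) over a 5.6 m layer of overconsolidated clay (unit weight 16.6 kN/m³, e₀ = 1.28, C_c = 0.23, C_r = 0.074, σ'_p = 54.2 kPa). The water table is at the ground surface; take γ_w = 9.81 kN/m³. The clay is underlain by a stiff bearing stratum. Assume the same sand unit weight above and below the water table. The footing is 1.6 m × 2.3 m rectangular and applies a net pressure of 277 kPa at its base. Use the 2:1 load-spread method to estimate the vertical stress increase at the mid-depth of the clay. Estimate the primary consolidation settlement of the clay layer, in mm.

Mid-depth of clay below the ground surface: z = 3.2 + 5.6/2 = 6 m.
Total vertical stress at mid-clay: σ_v = 18.8×3.2 + 16.6×2.8 = 106.64 kPa.
Pore pressure: u = 9.81×(6 − 0) = 58.86 kPa.
Initial effective stress: σ'_0 = σ_v − u = 106.64 − 58.86 = 47.78 kPa.
Stress increase at mid-clay by the 2:1 spreading method:
Δσ = qBL/((B+z)(L+z)) = 277×1.6×2.3/((1.6+6)(2.3+6)) = 16.16 kPa
Final effective stress: σ'_f = 47.78 + 16.16 = 63.94 kPa.
σ'_f = 63.94 > σ'_p = 54.2 kPa, so the stress path crosses the preconsolidation pressure — recompression up to σ'_p, then virgin compression beyond:
S_c = H/(1+e₀)·[C_r·log₁₀(σ'_p/σ'_0) + C_c·log₁₀(σ'_f/σ'_p)]
    = 5.6/2.28 × [0.074×log₁₀(54.2/47.78) + 0.23×log₁₀(63.94/54.2)]
    = 2.4561 × [0.0040517 + 0.016508] = 0.0505 m

S_c ≈ 50.5 mm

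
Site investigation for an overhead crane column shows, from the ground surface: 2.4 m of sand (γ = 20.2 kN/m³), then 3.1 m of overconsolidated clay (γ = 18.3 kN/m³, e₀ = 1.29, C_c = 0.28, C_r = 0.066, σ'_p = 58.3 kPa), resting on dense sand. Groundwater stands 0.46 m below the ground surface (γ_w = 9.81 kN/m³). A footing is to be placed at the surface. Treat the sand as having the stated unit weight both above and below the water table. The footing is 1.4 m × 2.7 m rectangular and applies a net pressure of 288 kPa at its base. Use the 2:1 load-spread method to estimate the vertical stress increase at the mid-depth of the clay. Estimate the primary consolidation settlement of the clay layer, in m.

Mid-depth of clay below the ground surface: z = 2.4 + 3.1/2 = 3.95 m.
Total vertical stress at mid-clay: σ_v = 20.2×2.4 + 18.3×1.55 = 76.845 kPa.
Pore pressure: u = 9.81×(3.95 − 0.46) = 34.237 kPa.
Initial effective stress: σ'_0 = σ_v − u = 76.845 − 34.237 = 42.608 kPa.
Stress increase at mid-clay by the 2:1 spreading method:
Δσ = qBL/((B+z)(L+z)) = 288×1.4×2.7/((1.4+3.95)(2.7+3.95)) = 30.599 kPa
Final effective stress: σ'_f = 42.608 + 30.599 = 73.207 kPa.
σ'_f = 73.207 > σ'_p = 58.3 kPa, so the stress path crosses the preconsolidation pressure — recompression up to σ'_p, then virgin compression beyond:
S_c = H/(1+e₀)·[C_r·log₁₀(σ'_p/σ'_0) + C_c·log₁₀(σ'_f/σ'_p)]
    = 3.1/2.29 × [0.066×log₁₀(58.3/42.608) + 0.28×log₁₀(73.207/58.3)]
    = 1.3537 × [0.0089877 + 0.027688] = 0.04965 m

S_c ≈ 0.0496 m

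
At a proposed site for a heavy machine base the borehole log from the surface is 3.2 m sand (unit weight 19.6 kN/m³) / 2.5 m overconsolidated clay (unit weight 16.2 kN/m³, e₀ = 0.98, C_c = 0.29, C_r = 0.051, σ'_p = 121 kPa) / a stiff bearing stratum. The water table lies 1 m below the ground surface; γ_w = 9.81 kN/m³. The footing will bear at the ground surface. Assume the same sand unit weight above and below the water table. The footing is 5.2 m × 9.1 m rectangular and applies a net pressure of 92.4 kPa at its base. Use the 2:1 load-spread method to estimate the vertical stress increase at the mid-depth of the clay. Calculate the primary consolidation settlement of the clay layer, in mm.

S_c ≈ 14.5 mm

Mid-depth of clay below the ground surface: z = 3.2 + 2.5/2 = 4.45 m.
Total vertical stress at mid-clay: σ_v = 19.6×3.2 + 16.2×1.25 = 82.97 kPa.
Pore pressure: u = 9.81×(4.45 − 1) = 33.845 kPa.
Initial effective stress: σ'_0 = σ_v − u = 82.97 − 33.845 = 49.125 kPa.
Stress increase at mid-clay by the 2:1 spreading method:
Δσ = qBL/((B+z)(L+z)) = 92.4×5.2×9.1/((5.2+4.45)(9.1+4.45)) = 33.439 kPa
Final effective stress: σ'_f = 49.125 + 33.439 = 82.564 kPa.
σ'_f = 82.564 ≤ σ'_p = 121 kPa, so the clay remains overconsolidated and only the recompression index applies:
S_c = C_r·H/(1+e₀)·log₁₀(σ'_f/σ'_0) = 0.051×2.5/1.98×log₁₀(82.564/49.125)
    = 0.064393 × 0.22549 = 0.01452 m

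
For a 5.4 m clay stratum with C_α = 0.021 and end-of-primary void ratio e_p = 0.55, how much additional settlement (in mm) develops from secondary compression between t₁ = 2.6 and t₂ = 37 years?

S_s ≈ 84.4 mm

Secondary compression: S_s = C_α·H/(1+e_p)·log₁₀(t₂/t₁)
S_s = 0.021×5.4/(1+0.55)×log₁₀(37/2.6)
    = 0.07316 × 1.153 = 0.08437 m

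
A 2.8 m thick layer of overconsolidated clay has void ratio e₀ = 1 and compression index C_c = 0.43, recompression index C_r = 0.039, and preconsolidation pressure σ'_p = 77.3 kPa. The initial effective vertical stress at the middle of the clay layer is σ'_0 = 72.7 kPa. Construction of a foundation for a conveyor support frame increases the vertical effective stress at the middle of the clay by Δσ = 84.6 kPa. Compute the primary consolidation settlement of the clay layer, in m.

S_c ≈ 0.187 m

Final effective stress: σ'_f = 72.7 + 84.6 = 157.3 kPa.
σ'_f = 157.3 > σ'_p = 77.3 kPa, so the stress path crosses the preconsolidation pressure — recompression up to σ'_p, then virgin compression beyond:
S_c = H/(1+e₀)·[C_r·log₁₀(σ'_p/σ'_0) + C_c·log₁₀(σ'_f/σ'_p)]
    = 2.8/2 × [0.039×log₁₀(77.3/72.7) + 0.43×log₁₀(157.3/77.3)]
    = 1.4 × [0.0010392 + 0.13268] = 0.1872 m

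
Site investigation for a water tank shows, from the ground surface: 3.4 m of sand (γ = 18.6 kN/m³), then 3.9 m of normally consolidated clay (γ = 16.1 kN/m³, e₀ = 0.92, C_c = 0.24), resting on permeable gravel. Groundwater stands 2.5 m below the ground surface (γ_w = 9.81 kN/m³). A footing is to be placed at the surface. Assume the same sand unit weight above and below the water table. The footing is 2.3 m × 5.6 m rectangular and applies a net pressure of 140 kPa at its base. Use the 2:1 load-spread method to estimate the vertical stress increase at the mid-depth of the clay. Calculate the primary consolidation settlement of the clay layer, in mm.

S_c ≈ 59.2 mm

Mid-depth of clay below the ground surface: z = 3.4 + 3.9/2 = 5.35 m.
Total vertical stress at mid-clay: σ_v = 18.6×3.4 + 16.1×1.95 = 94.635 kPa.
Pore pressure: u = 9.81×(5.35 − 2.5) = 27.959 kPa.
Initial effective stress: σ'_0 = σ_v − u = 94.635 − 27.959 = 66.676 kPa.
Stress increase at mid-clay by the 2:1 spreading method:
Δσ = qBL/((B+z)(L+z)) = 140×2.3×5.6/((2.3+5.35)(5.6+5.35)) = 21.526 kPa
Final effective stress: σ'_f = σ'_0 + Δσ = 66.676 + 21.526 = 88.202 kPa.
Normally consolidated clay, so the full stress increment lies on the virgin compression line:
S_c = C_c·H/(1+e₀)·log₁₀(σ'_f/σ'_0) = 0.24×3.9/(1+0.92)×log₁₀(88.202/66.676)
    = 0.4875 × 0.12151 = 0.05924 m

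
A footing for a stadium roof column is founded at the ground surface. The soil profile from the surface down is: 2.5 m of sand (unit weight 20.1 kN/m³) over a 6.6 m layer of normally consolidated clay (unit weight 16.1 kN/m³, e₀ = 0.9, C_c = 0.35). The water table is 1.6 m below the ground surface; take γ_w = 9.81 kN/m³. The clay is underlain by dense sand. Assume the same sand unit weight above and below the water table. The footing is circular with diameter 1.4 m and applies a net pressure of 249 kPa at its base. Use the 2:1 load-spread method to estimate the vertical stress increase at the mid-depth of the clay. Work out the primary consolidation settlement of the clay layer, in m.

Mid-depth of clay below the ground surface: z = 2.5 + 6.6/2 = 5.8 m.
Total vertical stress at mid-clay: σ_v = 20.1×2.5 + 16.1×3.3 = 103.38 kPa.
Pore pressure: u = 9.81×(5.8 − 1.6) = 41.202 kPa.
Initial effective stress: σ'_0 = σ_v − u = 103.38 − 41.202 = 62.178 kPa.
Stress increase at mid-clay by the 2:1 spreading method:
Δσ ≈ qD²/(D+z)² = 249×1.4²/(1.4+5.8)² = 9.4144 kPa
Final effective stress: σ'_f = σ'_0 + Δσ = 62.178 + 9.4144 = 71.592 kPa.
Normally consolidated clay, so the full stress increment lies on the virgin compression line:
S_c = C_c·H/(1+e₀)·log₁₀(σ'_f/σ'_0) = 0.35×6.6/(1+0.9)×log₁₀(71.592/62.178)
    = 1.2158 × 0.061228 = 0.07444 m

S_c ≈ 0.0744 m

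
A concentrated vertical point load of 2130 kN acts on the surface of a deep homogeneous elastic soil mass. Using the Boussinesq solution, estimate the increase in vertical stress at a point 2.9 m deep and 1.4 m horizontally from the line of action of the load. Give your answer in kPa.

Δσ_z ≈ 71.6 kPa

Boussinesq vertical stress below a point load on an elastic half-space:
Δσ_z = 3P/(2πz²) · [1 + (r/z)²]^(−5/2)
r/z = 1.4/2.9 = 0.48276; [1+(r/z)²]^(−5/2) = 0.5923.
Δσ_z = 3×2130/(2π×2.9²) × 0.5923 = 120.93 × 0.5923 = 71.63 kPa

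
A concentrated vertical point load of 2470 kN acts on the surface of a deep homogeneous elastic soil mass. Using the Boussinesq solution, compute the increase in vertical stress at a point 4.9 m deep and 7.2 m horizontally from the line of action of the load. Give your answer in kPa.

Δσ_z ≈ 2.77 kPa

Boussinesq vertical stress below a point load on an elastic half-space:
Δσ_z = 3P/(2πz²) · [1 + (r/z)²]^(−5/2)
r/z = 7.2/4.9 = 1.4694; [1+(r/z)²]^(−5/2) = 0.056376.
Δσ_z = 3×2470/(2π×4.9²) × 0.056376 = 49.119 × 0.056376 = 2.769 kPa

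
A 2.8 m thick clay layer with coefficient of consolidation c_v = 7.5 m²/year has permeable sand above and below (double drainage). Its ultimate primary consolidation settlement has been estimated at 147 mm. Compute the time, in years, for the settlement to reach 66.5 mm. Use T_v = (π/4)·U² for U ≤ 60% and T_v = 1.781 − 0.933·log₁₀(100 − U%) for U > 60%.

Drainage path length: H_d = H/2 = 1.4 m (double drainage).
U = S(t)/S_ult = 66.5/147 = 0.4524.
U ≤ 60%: T_v = (π/4)·U² = (π/4)×0.45238² = 0.16073.
t = T_v·H_d²/c_v = 0.16073×1.4²/7.5 = 0.042 years.

t ≈ 0.042 years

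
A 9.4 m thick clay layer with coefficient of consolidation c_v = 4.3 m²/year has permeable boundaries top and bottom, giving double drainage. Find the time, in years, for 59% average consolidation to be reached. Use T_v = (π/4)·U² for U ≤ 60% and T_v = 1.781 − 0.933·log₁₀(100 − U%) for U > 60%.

Drainage path length: H_d = H/2 = 4.7 m (double drainage).
U ≤ 60%: T_v = (π/4)·U² = (π/4)×0.59² = 0.2734.
t = T_v·H_d²/c_v = 0.2734×4.7²/4.3 = 1.405 years.

t ≈ 1.4 years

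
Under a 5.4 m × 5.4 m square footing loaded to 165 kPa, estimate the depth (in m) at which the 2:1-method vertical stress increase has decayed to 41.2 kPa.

z ≈ 5.41 m

2:1 spreading — at depth z the loaded area has grown by z in each plan dimension:
qB²/(B+z)² = Δσ_z ⇒ z = B(√(q/Δσ_z) − 1) = 5.4×(√(165/41.2) − 1) = 5.407 m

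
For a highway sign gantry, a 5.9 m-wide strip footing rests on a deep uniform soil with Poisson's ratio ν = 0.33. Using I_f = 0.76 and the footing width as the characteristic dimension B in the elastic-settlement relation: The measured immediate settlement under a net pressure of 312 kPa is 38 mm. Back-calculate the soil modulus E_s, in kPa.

E_s ≈ 32800 kPa

S_e = q·B·(1−ν²)/E_s · I_f  ⇒  E_s = q·B·(1−ν²)·I_f / S_e.
E_s = 312 × 5.9 × 0.8911 × 0.76 / 0.038 = 32810 kPa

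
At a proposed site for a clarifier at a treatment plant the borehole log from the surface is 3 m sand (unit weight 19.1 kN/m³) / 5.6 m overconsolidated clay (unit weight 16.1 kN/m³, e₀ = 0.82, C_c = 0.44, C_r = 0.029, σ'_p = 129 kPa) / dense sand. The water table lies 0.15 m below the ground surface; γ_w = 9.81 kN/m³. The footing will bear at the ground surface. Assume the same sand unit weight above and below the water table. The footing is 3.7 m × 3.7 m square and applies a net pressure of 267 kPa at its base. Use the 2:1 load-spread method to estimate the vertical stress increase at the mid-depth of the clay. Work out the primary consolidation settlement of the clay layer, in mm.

Mid-depth of clay below the ground surface: z = 3 + 5.6/2 = 5.8 m.
Total vertical stress at mid-clay: σ_v = 19.1×3 + 16.1×2.8 = 102.38 kPa.
Pore pressure: u = 9.81×(5.8 − 0.15) = 55.427 kPa.
Initial effective stress: σ'_0 = σ_v − u = 102.38 − 55.427 = 46.953 kPa.
Stress increase at mid-clay by the 2:1 spreading method:
Δσ = qBL/((B+z)(L+z)) = 267×3.7×3.7/((3.7+5.8)(3.7+5.8)) = 40.501 kPa
Final effective stress: σ'_f = 46.953 + 40.501 = 87.454 kPa.
σ'_f = 87.454 ≤ σ'_p = 129 kPa, so the clay remains overconsolidated and only the recompression index applies:
S_c = C_r·H/(1+e₀)·log₁₀(σ'_f/σ'_0) = 0.029×5.6/1.82×log₁₀(87.454/46.953)
    = 0.08923 × 0.27012 = 0.0241 m

S_c ≈ 24.1 mm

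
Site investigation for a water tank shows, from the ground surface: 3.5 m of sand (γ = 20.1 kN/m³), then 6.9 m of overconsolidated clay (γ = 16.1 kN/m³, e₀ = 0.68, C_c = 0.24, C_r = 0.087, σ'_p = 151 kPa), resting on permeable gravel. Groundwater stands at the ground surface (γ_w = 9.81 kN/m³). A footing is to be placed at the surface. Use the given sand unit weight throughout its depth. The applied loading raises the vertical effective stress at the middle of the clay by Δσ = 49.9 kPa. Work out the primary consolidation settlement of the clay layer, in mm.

S_c ≈ 96.7 mm

Mid-depth of clay below the ground surface: z = 3.5 + 6.9/2 = 6.95 m.
Total vertical stress at mid-clay: σ_v = 20.1×3.5 + 16.1×3.45 = 125.9 kPa.
Pore pressure: u = 9.81×(6.95 − 0) = 68.18 kPa.
Initial effective stress: σ'_0 = σ_v − u = 125.9 − 68.18 = 57.72 kPa.
Final effective stress: σ'_f = 57.72 + 49.9 = 107.62 kPa.
σ'_f = 107.62 ≤ σ'_p = 151 kPa, so the clay remains overconsolidated and only the recompression index applies:
S_c = C_r·H/(1+e₀)·log₁₀(σ'_f/σ'_0) = 0.087×6.9/1.68×log₁₀(107.62/57.72)
    = 0.35732 × 0.27057 = 0.09668 m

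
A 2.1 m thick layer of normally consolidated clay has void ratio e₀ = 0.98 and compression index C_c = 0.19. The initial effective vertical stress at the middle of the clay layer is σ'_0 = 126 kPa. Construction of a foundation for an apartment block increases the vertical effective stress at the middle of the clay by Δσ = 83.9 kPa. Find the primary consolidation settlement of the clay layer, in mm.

S_c ≈ 44.7 mm

Final effective stress: σ'_f = σ'_0 + Δσ = 126 + 83.9 = 209.9 kPa.
Normally consolidated clay, so the full stress increment lies on the virgin compression line:
S_c = C_c·H/(1+e₀)·log₁₀(σ'_f/σ'_0) = 0.19×2.1/(1+0.98)×log₁₀(209.9/126)
    = 0.20152 × 0.22164 = 0.04466 m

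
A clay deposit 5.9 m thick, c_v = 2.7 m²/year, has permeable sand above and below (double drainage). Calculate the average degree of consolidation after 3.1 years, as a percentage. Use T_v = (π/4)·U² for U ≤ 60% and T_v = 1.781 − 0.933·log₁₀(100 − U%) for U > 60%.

U ≈ 92.4 %

Drainage path length: H_d = H/2 = 2.95 m (double drainage).
T_v = c_v·t/H_d² = 2.7×3.1/2.95² = 0.96179.
T_v = 0.96179 corresponds to the U > 60% branch:
U = 1 − 10^((1.781 − T_v)/0.933)/100 = 0.9245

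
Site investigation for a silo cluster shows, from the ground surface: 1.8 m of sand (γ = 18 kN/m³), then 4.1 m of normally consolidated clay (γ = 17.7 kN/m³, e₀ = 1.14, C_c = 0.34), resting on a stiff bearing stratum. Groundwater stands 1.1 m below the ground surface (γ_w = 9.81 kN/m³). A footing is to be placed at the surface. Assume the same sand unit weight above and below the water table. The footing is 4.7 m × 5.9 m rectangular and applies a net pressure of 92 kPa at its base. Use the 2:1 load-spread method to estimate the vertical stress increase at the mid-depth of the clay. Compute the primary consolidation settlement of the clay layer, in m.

Mid-depth of clay below the ground surface: z = 1.8 + 4.1/2 = 3.85 m.
Total vertical stress at mid-clay: σ_v = 18×1.8 + 17.7×2.05 = 68.685 kPa.
Pore pressure: u = 9.81×(3.85 − 1.1) = 26.978 kPa.
Initial effective stress: σ'_0 = σ_v − u = 68.685 − 26.978 = 41.707 kPa.
Stress increase at mid-clay by the 2:1 spreading method:
Δσ = qBL/((B+z)(L+z)) = 92×4.7×5.9/((4.7+3.85)(5.9+3.85)) = 30.603 kPa
Final effective stress: σ'_f = σ'_0 + Δσ = 41.707 + 30.603 = 72.31 kPa.
Normally consolidated clay, so the full stress increment lies on the virgin compression line:
S_c = C_c·H/(1+e₀)·log₁₀(σ'_f/σ'_0) = 0.34×4.1/(1+1.14)×log₁₀(72.31/41.707)
    = 0.6514 × 0.23899 = 0.1557 m

S_c ≈ 0.156 m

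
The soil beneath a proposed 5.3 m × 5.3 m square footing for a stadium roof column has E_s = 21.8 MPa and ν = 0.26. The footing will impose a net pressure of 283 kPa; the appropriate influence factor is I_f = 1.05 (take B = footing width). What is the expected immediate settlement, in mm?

S_e ≈ 67.4 mm

Immediate (elastic) settlement: S_e = q·B·(1−ν²)/E_s · I_f.
E_s = 21.8 MPa = 21800 kPa.
S_e = 283 × 5.3 × (1 − 0.26²) / 21800 × 1.05
    = 283 × 5.3 × 0.9324 / 21800 × 1.05
    = 0.06736 m = 67.36 mm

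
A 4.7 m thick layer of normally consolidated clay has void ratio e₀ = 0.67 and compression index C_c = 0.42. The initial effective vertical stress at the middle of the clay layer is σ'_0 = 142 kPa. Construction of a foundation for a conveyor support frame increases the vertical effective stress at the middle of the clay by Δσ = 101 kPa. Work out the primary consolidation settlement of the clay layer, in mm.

Final effective stress: σ'_f = σ'_0 + Δσ = 142 + 101 = 243 kPa.
Normally consolidated clay, so the full stress increment lies on the virgin compression line:
S_c = C_c·H/(1+e₀)·log₁₀(σ'_f/σ'_0) = 0.42×4.7/(1+0.67)×log₁₀(243/142)
    = 1.182 × 0.23332 = 0.2758 m

S_c ≈ 276 mm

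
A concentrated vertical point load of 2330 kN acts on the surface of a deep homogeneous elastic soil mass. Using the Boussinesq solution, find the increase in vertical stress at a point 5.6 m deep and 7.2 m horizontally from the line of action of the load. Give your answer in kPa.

Δσ_z ≈ 3.09 kPa

Boussinesq vertical stress below a point load on an elastic half-space:
Δσ_z = 3P/(2πz²) · [1 + (r/z)²]^(−5/2)
r/z = 7.2/5.6 = 1.2857; [1+(r/z)²]^(−5/2) = 0.087223.
Δσ_z = 3×2330/(2π×5.6²) × 0.087223 = 35.475 × 0.087223 = 3.094 kPa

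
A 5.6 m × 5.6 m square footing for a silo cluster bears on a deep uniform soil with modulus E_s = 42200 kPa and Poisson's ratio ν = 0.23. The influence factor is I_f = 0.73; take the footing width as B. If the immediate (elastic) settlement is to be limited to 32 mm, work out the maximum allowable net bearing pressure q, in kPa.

S_e = q·B·(1−ν²)/E_s · I_f  ⇒  q = S_e·E_s / (B·(1−ν²)·I_f).
q = 0.032 × 42200 / (5.6 × 0.9471 × 0.73) = 348.8 kPa

q ≈ 349 kPa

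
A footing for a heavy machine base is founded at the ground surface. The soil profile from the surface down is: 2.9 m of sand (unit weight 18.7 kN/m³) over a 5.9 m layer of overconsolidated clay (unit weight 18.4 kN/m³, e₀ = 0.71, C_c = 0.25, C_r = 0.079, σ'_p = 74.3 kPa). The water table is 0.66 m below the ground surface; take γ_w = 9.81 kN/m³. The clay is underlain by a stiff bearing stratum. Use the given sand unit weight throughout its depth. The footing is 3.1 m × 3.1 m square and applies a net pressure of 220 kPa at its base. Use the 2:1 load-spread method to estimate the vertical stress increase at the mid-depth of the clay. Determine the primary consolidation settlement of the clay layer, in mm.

S_c ≈ 76.1 mm

Mid-depth of clay below the ground surface: z = 2.9 + 5.9/2 = 5.85 m.
Total vertical stress at mid-clay: σ_v = 18.7×2.9 + 18.4×2.95 = 108.51 kPa.
Pore pressure: u = 9.81×(5.85 − 0.66) = 50.914 kPa.
Initial effective stress: σ'_0 = σ_v − u = 108.51 − 50.914 = 57.596 kPa.
Stress increase at mid-clay by the 2:1 spreading method:
Δσ = qBL/((B+z)(L+z)) = 220×3.1×3.1/((3.1+5.85)(3.1+5.85)) = 26.394 kPa
Final effective stress: σ'_f = 57.596 + 26.394 = 83.99 kPa.
σ'_f = 83.99 > σ'_p = 74.3 kPa, so the stress path crosses the preconsolidation pressure — recompression up to σ'_p, then virgin compression beyond:
S_c = H/(1+e₀)·[C_r·log₁₀(σ'_p/σ'_0) + C_c·log₁₀(σ'_f/σ'_p)]
    = 5.9/1.71 × [0.079×log₁₀(74.3/57.596) + 0.25×log₁₀(83.99/74.3)]
    = 3.4503 × [0.0087371 + 0.01331] = 0.07607 m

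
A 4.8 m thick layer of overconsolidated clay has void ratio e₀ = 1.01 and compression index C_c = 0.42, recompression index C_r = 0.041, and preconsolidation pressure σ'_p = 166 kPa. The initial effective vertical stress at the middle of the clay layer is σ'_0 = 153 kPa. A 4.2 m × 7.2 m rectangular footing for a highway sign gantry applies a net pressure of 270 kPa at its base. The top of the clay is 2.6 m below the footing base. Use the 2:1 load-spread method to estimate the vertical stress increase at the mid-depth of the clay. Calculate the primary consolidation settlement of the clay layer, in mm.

S_c ≈ 137 mm

Mid-depth of clay below the footing base: z = 2.6 + 4.8/2 = 5 m.
Stress increase at mid-clay by the 2:1 spreading method:
Δσ = qBL/((B+z)(L+z)) = 270×4.2×7.2/((4.2+5)(7.2+5)) = 72.744 kPa
Final effective stress: σ'_f = 153 + 72.744 = 225.74 kPa.
σ'_f = 225.74 > σ'_p = 166 kPa, so the stress path crosses the preconsolidation pressure — recompression up to σ'_p, then virgin compression beyond:
S_c = H/(1+e₀)·[C_r·log₁₀(σ'_p/σ'_0) + C_c·log₁₀(σ'_f/σ'_p)]
    = 4.8/2.01 × [0.041×log₁₀(166/153) + 0.42×log₁₀(225.74/166)]
    = 2.3881 × [0.0014521 + 0.05607] = 0.1374 m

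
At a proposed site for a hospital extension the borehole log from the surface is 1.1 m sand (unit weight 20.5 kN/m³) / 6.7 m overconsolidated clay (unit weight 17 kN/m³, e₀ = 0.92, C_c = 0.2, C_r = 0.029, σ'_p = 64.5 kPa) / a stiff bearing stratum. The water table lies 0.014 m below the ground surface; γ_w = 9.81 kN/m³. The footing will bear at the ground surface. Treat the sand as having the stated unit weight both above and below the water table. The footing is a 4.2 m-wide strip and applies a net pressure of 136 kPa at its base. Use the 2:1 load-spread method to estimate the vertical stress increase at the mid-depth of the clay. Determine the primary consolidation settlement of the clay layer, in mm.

S_c ≈ 165 mm

Mid-depth of clay below the ground surface: z = 1.1 + 6.7/2 = 4.45 m.
Total vertical stress at mid-clay: σ_v = 20.5×1.1 + 17×3.35 = 79.5 kPa.
Pore pressure: u = 9.81×(4.45 − 0.014) = 43.517 kPa.
Initial effective stress: σ'_0 = σ_v − u = 79.5 − 43.517 = 35.983 kPa.
Stress increase at mid-clay by the 2:1 spreading method:
Δσ = qB/(B+z) = 136×4.2/(4.2+4.45) = 66.035 kPa
Final effective stress: σ'_f = 35.983 + 66.035 = 102.02 kPa.
σ'_f = 102.02 > σ'_p = 64.5 kPa, so the stress path crosses the preconsolidation pressure — recompression up to σ'_p, then virgin compression beyond:
S_c = H/(1+e₀)·[C_r·log₁₀(σ'_p/σ'_0) + C_c·log₁₀(σ'_f/σ'_p)]
    = 6.7/1.92 × [0.029×log₁₀(64.5/35.983) + 0.2×log₁₀(102.02/64.5)]
    = 3.4896 × [0.0073504 + 0.039825] = 0.1646 m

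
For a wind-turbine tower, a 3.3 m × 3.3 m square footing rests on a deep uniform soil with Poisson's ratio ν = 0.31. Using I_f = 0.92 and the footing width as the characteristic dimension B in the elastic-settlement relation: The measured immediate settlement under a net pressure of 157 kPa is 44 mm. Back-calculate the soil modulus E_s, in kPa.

S_e = q·B·(1−ν²)/E_s · I_f  ⇒  E_s = q·B·(1−ν²)·I_f / S_e.
E_s = 157 × 3.3 × 0.9039 × 0.92 / 0.044 = 9792 kPa

E_s ≈ 9790 kPa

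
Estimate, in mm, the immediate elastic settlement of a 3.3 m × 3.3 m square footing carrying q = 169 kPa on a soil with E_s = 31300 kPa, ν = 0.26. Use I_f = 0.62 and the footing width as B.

S_e ≈ 10.3 mm

Immediate (elastic) settlement: S_e = q·B·(1−ν²)/E_s · I_f.
S_e = 169 × 3.3 × (1 − 0.26²) / 31300 × 0.62
    = 169 × 3.3 × 0.9324 / 31300 × 0.62
    = 0.0103 m = 10.3 mm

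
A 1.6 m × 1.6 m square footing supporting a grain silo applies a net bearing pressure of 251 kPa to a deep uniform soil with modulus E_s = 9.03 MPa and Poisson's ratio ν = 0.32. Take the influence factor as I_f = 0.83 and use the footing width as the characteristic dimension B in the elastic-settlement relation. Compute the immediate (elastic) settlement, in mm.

S_e ≈ 33.1 mm

Immediate (elastic) settlement: S_e = q·B·(1−ν²)/E_s · I_f.
E_s = 9.03 MPa = 9030 kPa.
S_e = 251 × 1.6 × (1 − 0.32²) / 9030 × 0.83
    = 251 × 1.6 × 0.8976 / 9030 × 0.83
    = 0.03313 m = 33.13 mm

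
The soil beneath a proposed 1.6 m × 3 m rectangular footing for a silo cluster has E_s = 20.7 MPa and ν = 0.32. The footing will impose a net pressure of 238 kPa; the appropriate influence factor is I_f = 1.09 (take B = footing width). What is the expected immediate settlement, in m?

S_e ≈ 0.018 m

Immediate (elastic) settlement: S_e = q·B·(1−ν²)/E_s · I_f.
E_s = 20.7 MPa = 20700 kPa.
S_e = 238 × 1.6 × (1 − 0.32²) / 20700 × 1.09
    = 238 × 1.6 × 0.8976 / 20700 × 1.09
    = 0.018 m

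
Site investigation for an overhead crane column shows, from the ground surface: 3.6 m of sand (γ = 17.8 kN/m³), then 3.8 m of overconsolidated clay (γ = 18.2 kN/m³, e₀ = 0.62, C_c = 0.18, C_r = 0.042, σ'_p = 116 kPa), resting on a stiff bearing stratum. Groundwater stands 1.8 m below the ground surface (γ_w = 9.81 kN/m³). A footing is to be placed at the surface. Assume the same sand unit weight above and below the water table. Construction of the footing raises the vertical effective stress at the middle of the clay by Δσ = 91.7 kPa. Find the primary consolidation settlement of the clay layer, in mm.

S_c ≈ 78.6 mm

Mid-depth of clay below the ground surface: z = 3.6 + 3.8/2 = 5.5 m.
Total vertical stress at mid-clay: σ_v = 17.8×3.6 + 18.2×1.9 = 98.66 kPa.
Pore pressure: u = 9.81×(5.5 − 1.8) = 36.297 kPa.
Initial effective stress: σ'_0 = σ_v − u = 98.66 − 36.297 = 62.363 kPa.
Final effective stress: σ'_f = 62.363 + 91.7 = 154.06 kPa.
σ'_f = 154.06 > σ'_p = 116 kPa, so the stress path crosses the preconsolidation pressure — recompression up to σ'_p, then virgin compression beyond:
S_c = H/(1+e₀)·[C_r·log₁₀(σ'_p/σ'_0) + C_c·log₁₀(σ'_f/σ'_p)]
    = 3.8/1.62 × [0.042×log₁₀(116/62.363) + 0.18×log₁₀(154.06/116)]
    = 2.3457 × [0.01132 + 0.022182] = 0.07859 m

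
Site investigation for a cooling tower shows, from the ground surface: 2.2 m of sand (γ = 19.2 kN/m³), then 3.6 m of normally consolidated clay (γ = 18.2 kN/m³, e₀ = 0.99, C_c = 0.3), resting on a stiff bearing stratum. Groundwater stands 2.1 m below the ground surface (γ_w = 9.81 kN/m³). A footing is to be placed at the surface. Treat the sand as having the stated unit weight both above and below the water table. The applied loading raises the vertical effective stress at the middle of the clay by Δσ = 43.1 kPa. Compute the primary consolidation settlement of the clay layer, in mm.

Mid-depth of clay below the ground surface: z = 2.2 + 3.6/2 = 4 m.
Total vertical stress at mid-clay: σ_v = 19.2×2.2 + 18.2×1.8 = 75 kPa.
Pore pressure: u = 9.81×(4 − 2.1) = 18.639 kPa.
Initial effective stress: σ'_0 = σ_v − u = 75 − 18.639 = 56.361 kPa.
Final effective stress: σ'_f = σ'_0 + Δσ = 56.361 + 43.1 = 99.461 kPa.
Normally consolidated clay, so the full stress increment lies on the virgin compression line:
S_c = C_c·H/(1+e₀)·log₁₀(σ'_f/σ'_0) = 0.3×3.6/(1+0.99)×log₁₀(99.461/56.361)
    = 0.54271 × 0.24667 = 0.1339 m

S_c ≈ 134 mm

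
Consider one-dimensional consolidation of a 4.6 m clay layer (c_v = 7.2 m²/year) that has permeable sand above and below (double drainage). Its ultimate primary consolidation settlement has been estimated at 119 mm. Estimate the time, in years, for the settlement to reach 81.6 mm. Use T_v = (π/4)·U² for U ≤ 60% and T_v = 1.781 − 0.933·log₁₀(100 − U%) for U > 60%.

Drainage path length: H_d = H/2 = 2.3 m (double drainage).
U = S(t)/S_ult = 81.6/119 = 0.6857.
U > 60%: T_v = 1.781 − 0.933·log₁₀(100 − 68.571) = 0.384.
t = T_v·H_d²/c_v = 0.384×2.3²/7.2 = 0.2821 years.

t ≈ 0.282 years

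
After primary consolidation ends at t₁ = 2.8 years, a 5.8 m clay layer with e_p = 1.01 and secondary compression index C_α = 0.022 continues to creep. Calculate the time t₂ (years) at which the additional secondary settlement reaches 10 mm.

S_s = C_α·H/(1+e_p)·log₁₀(t₂/t₁) ⇒ log₁₀(t₂/t₁) = S_s·(1+e_p)/(C_α·H).
log₁₀(t₂/t₁) = 0.01 × (1+1.01) / (0.022×5.8) = 0.1575
t₂ = t₁ × 10^0.1575 = 2.8 × 1.437 = 4.024 years

t₂ ≈ 4.02 years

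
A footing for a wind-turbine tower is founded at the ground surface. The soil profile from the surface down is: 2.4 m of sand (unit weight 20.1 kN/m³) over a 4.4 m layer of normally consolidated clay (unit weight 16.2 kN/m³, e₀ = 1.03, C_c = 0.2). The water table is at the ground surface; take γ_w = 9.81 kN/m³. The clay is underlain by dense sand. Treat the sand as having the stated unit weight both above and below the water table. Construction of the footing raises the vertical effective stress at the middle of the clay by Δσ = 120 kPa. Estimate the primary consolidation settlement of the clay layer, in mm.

Mid-depth of clay below the ground surface: z = 2.4 + 4.4/2 = 4.6 m.
Total vertical stress at mid-clay: σ_v = 20.1×2.4 + 16.2×2.2 = 83.88 kPa.
Pore pressure: u = 9.81×(4.6 − 0) = 45.126 kPa.
Initial effective stress: σ'_0 = σ_v − u = 83.88 − 45.126 = 38.754 kPa.
Final effective stress: σ'_f = σ'_0 + Δσ = 38.754 + 120 = 158.75 kPa.
Normally consolidated clay, so the full stress increment lies on the virgin compression line:
S_c = C_c·H/(1+e₀)·log₁₀(σ'_f/σ'_0) = 0.2×4.4/(1+1.03)×log₁₀(158.75/38.754)
    = 0.4335 × 0.6124 = 0.2655 m

S_c ≈ 265 mm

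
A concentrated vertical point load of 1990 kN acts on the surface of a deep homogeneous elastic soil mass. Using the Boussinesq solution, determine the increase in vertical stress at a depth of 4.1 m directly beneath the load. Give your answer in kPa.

Boussinesq vertical stress below a point load on an elastic half-space:
Δσ_z = 3P/(2πz²) · [1 + (r/z)²]^(−5/2)
r/z = 0/4.1 = 0; [1+(r/z)²]^(−5/2) = 1.
Δσ_z = 3×1990/(2π×4.1²) × 1 = 56.523 × 1 = 56.52 kPa

Δσ_z ≈ 56.5 kPa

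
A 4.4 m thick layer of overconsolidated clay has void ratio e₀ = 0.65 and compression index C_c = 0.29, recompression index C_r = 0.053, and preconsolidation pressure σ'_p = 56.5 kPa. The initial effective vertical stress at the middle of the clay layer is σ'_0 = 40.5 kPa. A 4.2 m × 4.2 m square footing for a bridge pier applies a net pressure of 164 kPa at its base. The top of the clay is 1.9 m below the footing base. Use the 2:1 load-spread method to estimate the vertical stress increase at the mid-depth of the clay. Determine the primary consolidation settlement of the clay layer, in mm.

S_c ≈ 148 mm

Mid-depth of clay below the footing base: z = 1.9 + 4.4/2 = 4.1 m.
Stress increase at mid-clay by the 2:1 spreading method:
Δσ = qBL/((B+z)(L+z)) = 164×4.2×4.2/((4.2+4.1)(4.2+4.1)) = 41.994 kPa
Final effective stress: σ'_f = 40.5 + 41.994 = 82.494 kPa.
σ'_f = 82.494 > σ'_p = 56.5 kPa, so the stress path crosses the preconsolidation pressure — recompression up to σ'_p, then virgin compression beyond:
S_c = H/(1+e₀)·[C_r·log₁₀(σ'_p/σ'_0) + C_c·log₁₀(σ'_f/σ'_p)]
    = 4.4/1.65 × [0.053×log₁₀(56.5/40.5) + 0.29×log₁₀(82.494/56.5)]
    = 2.6667 × [0.0076635 + 0.047668] = 0.1476 m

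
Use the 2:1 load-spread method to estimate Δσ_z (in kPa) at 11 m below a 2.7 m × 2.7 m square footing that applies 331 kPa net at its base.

By the 2:1 method the load spreads at 1 horizontal : 2 vertical, so at depth z the loaded area has grown by z in each plan dimension:
Δσ = qBL/((B+z)(L+z)) = 331×2.7×2.7/((2.7+11)(2.7+11)) = 12.856 kPa

Δσ_z ≈ 12.9 kPa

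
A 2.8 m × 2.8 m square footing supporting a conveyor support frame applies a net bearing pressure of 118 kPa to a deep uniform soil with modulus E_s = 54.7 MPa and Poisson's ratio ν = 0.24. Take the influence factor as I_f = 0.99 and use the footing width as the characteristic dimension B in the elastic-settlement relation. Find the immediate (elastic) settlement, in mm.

S_e ≈ 5.64 mm

Immediate (elastic) settlement: S_e = q·B·(1−ν²)/E_s · I_f.
E_s = 54.7 MPa = 54700 kPa.
S_e = 118 × 2.8 × (1 − 0.24²) / 54700 × 0.99
    = 118 × 2.8 × 0.9424 / 54700 × 0.99
    = 0.005635 m = 5.635 mm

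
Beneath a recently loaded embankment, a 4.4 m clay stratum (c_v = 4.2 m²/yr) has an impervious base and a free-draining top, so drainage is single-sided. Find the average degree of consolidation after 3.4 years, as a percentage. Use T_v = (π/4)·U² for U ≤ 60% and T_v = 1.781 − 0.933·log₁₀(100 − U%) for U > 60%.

U ≈ 86.9 %

Drainage path length: H_d = H = 4.4 m (single drainage).
T_v = c_v·t/H_d² = 4.2×3.4/4.4² = 0.7376.
T_v = 0.7376 corresponds to the U > 60% branch:
U = 1 − 10^((1.781 − T_v)/0.933)/100 = 0.8687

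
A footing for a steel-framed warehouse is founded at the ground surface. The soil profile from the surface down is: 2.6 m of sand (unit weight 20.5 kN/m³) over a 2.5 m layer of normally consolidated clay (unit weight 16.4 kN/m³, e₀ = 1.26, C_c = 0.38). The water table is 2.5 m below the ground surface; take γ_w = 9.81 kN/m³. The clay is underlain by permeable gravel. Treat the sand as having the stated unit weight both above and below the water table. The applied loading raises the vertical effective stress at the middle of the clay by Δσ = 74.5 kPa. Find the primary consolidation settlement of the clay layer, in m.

Mid-depth of clay below the ground surface: z = 2.6 + 2.5/2 = 3.85 m.
Total vertical stress at mid-clay: σ_v = 20.5×2.6 + 16.4×1.25 = 73.8 kPa.
Pore pressure: u = 9.81×(3.85 − 2.5) = 13.244 kPa.
Initial effective stress: σ'_0 = σ_v − u = 73.8 − 13.244 = 60.556 kPa.
Final effective stress: σ'_f = σ'_0 + Δσ = 60.556 + 74.5 = 135.06 kPa.
Normally consolidated clay, so the full stress increment lies on the virgin compression line:
S_c = C_c·H/(1+e₀)·log₁₀(σ'_f/σ'_0) = 0.38×2.5/(1+1.26)×log₁₀(135.06/60.556)
    = 0.42035 × 0.34837 = 0.1464 m

S_c ≈ 0.146 m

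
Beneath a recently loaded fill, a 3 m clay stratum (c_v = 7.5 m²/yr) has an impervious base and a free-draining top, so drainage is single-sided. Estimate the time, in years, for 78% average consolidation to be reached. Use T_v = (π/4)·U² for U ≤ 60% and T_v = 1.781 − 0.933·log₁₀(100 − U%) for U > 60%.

t ≈ 0.634 years

Drainage path length: H_d = H = 3 m (single drainage).
U > 60%: T_v = 1.781 − 0.933·log₁₀(100 − 78) = 0.52852.
t = T_v·H_d²/c_v = 0.52852×3²/7.5 = 0.6342 years.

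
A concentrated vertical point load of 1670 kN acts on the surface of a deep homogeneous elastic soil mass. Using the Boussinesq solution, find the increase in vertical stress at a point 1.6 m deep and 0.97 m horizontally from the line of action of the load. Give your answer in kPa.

Δσ_z ≈ 142 kPa

Boussinesq vertical stress below a point load on an elastic half-space:
Δσ_z = 3P/(2πz²) · [1 + (r/z)²]^(−5/2)
r/z = 0.97/1.6 = 0.60625; [1+(r/z)²]^(−5/2) = 0.45725.
Δσ_z = 3×1670/(2π×1.6²) × 0.45725 = 311.47 × 0.45725 = 142.4 kPa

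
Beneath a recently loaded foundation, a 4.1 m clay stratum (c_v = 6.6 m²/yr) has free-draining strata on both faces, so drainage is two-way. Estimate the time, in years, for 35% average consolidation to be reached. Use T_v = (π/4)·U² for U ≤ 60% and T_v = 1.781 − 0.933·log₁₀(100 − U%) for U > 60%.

t ≈ 0.0613 years

Drainage path length: H_d = H/2 = 2.05 m (double drainage).
U ≤ 60%: T_v = (π/4)·U² = (π/4)×0.35² = 0.096211.
t = T_v·H_d²/c_v = 0.096211×2.05²/6.6 = 0.06126 years.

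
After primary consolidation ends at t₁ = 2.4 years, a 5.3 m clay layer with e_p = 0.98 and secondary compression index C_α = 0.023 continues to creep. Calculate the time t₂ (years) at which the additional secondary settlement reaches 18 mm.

t₂ ≈ 4.71 years

S_s = C_α·H/(1+e_p)·log₁₀(t₂/t₁) ⇒ log₁₀(t₂/t₁) = S_s·(1+e_p)/(C_α·H).
log₁₀(t₂/t₁) = 0.018 × (1+0.98) / (0.023×5.3) = 0.2924
t₂ = t₁ × 10^0.2924 = 2.4 × 1.961 = 4.705 years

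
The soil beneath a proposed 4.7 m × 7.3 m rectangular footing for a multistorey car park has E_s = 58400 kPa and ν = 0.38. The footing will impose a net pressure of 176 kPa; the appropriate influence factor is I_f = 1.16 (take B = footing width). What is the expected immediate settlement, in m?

S_e ≈ 0.0141 m

Immediate (elastic) settlement: S_e = q·B·(1−ν²)/E_s · I_f.
S_e = 176 × 4.7 × (1 − 0.38²) / 58400 × 1.16
    = 176 × 4.7 × 0.8556 / 58400 × 1.16
    = 0.01406 m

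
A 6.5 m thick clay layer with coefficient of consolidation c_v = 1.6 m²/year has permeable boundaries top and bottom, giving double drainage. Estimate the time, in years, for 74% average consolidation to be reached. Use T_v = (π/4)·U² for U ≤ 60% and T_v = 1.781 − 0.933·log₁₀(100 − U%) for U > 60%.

Drainage path length: H_d = H/2 = 3.25 m (double drainage).
U > 60%: T_v = 1.781 − 0.933·log₁₀(100 − 74) = 0.46083.
t = T_v·H_d²/c_v = 0.46083×3.25²/1.6 = 3.042 years.

t ≈ 3.04 years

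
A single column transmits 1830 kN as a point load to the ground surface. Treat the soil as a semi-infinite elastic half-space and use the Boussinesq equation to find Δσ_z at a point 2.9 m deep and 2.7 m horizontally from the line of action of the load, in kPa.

Δσ_z ≈ 21.8 kPa

Boussinesq vertical stress below a point load on an elastic half-space:
Δσ_z = 3P/(2πz²) · [1 + (r/z)²]^(−5/2)
r/z = 2.7/2.9 = 0.93103; [1+(r/z)²]^(−5/2) = 0.21001.
Δσ_z = 3×1830/(2π×2.9²) × 0.21001 = 103.9 × 0.21001 = 21.82 kPa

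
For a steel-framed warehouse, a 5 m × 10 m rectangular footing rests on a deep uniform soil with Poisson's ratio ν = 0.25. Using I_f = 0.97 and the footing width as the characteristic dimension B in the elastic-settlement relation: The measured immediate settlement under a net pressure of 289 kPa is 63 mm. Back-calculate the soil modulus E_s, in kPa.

S_e = q·B·(1−ν²)/E_s · I_f  ⇒  E_s = q·B·(1−ν²)·I_f / S_e.
E_s = 289 × 5 × 0.9375 × 0.97 / 0.063 = 20860 kPa

E_s ≈ 20900 kPa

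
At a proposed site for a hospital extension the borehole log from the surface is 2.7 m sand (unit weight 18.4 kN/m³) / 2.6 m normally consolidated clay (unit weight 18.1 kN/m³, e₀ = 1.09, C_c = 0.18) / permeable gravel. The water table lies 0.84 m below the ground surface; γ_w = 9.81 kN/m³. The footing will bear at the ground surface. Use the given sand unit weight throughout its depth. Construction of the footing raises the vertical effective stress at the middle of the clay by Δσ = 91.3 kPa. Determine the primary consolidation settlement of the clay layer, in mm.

Mid-depth of clay below the ground surface: z = 2.7 + 2.6/2 = 4 m.
Total vertical stress at mid-clay: σ_v = 18.4×2.7 + 18.1×1.3 = 73.21 kPa.
Pore pressure: u = 9.81×(4 − 0.84) = 31 kPa.
Initial effective stress: σ'_0 = σ_v − u = 73.21 − 31 = 42.21 kPa.
Final effective stress: σ'_f = σ'_0 + Δσ = 42.21 + 91.3 = 133.51 kPa.
Normally consolidated clay, so the full stress increment lies on the virgin compression line:
S_c = C_c·H/(1+e₀)·log₁₀(σ'_f/σ'_0) = 0.18×2.6/(1+1.09)×log₁₀(133.51/42.21)
    = 0.22392 × 0.5001 = 0.112 m

S_c ≈ 112 mm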